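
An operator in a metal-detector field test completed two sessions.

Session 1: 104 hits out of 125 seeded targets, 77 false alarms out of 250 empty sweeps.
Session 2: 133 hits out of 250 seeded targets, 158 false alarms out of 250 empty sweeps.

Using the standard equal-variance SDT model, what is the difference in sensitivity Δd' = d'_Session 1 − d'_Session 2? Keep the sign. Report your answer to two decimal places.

Session 1: z(0.8320) = 0.962, z(0.3080) = -0.502, d' = 1.464
Session 2: z(0.5320) = 0.080, z(0.6320) = 0.337, d' = -0.257
Δd' = d'_Session 1 − d'_Session 2 = 1.464 − (-0.257) = 1.721
Session 1 has the higher sensitivity.

Δd' = 1.72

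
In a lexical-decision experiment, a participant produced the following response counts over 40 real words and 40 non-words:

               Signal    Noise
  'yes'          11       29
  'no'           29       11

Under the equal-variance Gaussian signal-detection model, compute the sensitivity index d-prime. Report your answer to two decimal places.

H = 11/40 = 0.2750
FA = 29/40 = 0.7250
z(H) = -0.598
z(FA) = 0.598
d' = z(H) − z(FA) = -0.598 − 0.598 = -1.196

d-prime = -1.20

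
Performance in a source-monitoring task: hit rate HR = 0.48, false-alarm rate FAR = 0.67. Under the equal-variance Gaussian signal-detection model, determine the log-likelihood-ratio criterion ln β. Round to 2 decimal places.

z(0.48) = -0.050, z(0.67) = 0.440
ln β = −½·[z(H)² − z(FA)²] = −0.5 × (0.003 − 0.194) = 0.0955

ln β = 0.10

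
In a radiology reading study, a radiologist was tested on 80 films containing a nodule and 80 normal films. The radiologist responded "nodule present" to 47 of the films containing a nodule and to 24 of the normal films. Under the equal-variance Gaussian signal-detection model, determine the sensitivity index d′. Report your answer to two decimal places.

H = 47/80 = 0.5875
FA = 24/80 = 0.3000
z(0.5875) = 0.221, z(0.3000) = -0.524
d' = z(H) − z(FA) = 0.221 − (-0.524) = 0.745

d′ = 0.75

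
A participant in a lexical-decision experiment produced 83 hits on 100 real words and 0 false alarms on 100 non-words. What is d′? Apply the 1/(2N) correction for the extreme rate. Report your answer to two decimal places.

d′ = 3.53

The false-alarm rate is 0/100 = 0, so apply the 1/(2N) correction: FA → 1/(2·100) = 0.00500.
z(H) = z(0.83000) = 0.954
z(FA) = z(0.00500) = -2.576
d' = 0.954 − (-2.576) = 3.530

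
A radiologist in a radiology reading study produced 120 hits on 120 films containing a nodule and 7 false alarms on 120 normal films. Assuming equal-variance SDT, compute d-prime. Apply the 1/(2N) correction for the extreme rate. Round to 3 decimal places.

d-prime = 4.207

The hit rate is 120/120 = 1, so apply the 1/(2N) correction: H → 1 − 1/(2·120) = 0.99583.
z(H) = z(0.99583) = 2.6380
z(FA) = z(0.05833) = -1.5689
d' = 2.6380 − (-1.5689) = 4.2069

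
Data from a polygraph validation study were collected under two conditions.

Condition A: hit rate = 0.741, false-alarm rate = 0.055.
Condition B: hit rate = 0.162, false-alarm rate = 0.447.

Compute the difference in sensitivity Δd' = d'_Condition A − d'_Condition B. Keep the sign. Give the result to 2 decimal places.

Δd' = 3.10

Condition A: z(0.741) = 0.646, z(0.055) = -1.598, d' = 2.244
Condition B: z(0.162) = -0.986, z(0.447) = -0.133, d' = -0.853
Δd' = d'_Condition A − d'_Condition B = 2.244 − (-0.853) = 3.097
Condition A has the higher sensitivity.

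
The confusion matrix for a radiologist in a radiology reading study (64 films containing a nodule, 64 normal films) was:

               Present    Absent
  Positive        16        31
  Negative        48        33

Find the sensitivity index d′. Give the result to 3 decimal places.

H = 16/64 = 0.2500
FA = 31/64 = 0.4844
Φ⁻¹(0.2500) = -0.6745, Φ⁻¹(0.4844) = -0.0391
d' = z(H) − z(FA) = -0.6745 − (-0.0391) = -0.6354

d′ = -0.635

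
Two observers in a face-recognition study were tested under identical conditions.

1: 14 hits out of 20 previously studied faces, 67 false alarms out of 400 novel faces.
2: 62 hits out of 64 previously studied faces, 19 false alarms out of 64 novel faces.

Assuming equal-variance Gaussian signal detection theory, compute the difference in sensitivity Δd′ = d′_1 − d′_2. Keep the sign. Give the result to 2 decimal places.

1: z(0.7000) = 0.524, z(0.1675) = -0.964, d' = 1.488
2: z(0.9688) = 1.863, z(0.2969) = -0.533, d' = 2.396
Δd' = d'_1 − d'_2 = 1.488 − 2.396 = -0.908
2 has the higher sensitivity.

Δd′ = -0.91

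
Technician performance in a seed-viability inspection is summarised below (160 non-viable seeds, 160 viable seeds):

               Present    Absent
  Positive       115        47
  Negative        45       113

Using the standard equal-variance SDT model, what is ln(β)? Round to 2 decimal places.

H = 115/160 = 0.7188
FA = 47/160 = 0.2938
Φ⁻¹(H) = Φ⁻¹(0.7188) = 0.579
Φ⁻¹(FA) = Φ⁻¹(0.2938) = -0.542
ln β = −½·[z(H)² − z(FA)²] = −0.5 × (0.335 − 0.294) = -0.0205

ln β = -0.02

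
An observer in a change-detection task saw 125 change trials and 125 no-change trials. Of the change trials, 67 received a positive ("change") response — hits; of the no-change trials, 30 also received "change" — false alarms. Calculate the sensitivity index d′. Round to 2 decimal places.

H = 67/125 = 0.5360
FA = 30/125 = 0.2400
z(H) = z(0.5360) = 0.090
z(FA) = z(0.2400) = -0.706
d' = z(H) − z(FA) = 0.090 − (-0.706) = 0.796

d′ = 0.80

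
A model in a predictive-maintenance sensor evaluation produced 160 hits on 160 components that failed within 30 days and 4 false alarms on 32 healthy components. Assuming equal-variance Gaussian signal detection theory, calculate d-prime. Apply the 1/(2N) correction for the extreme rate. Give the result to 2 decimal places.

d-prime = 3.88

The hit rate is 160/160 = 1, so apply the 1/(2N) correction: H → 1 − 1/(2·160) = 0.99687.
z(H) = z(0.99687) = 2.734
z(FA) = z(0.12500) = -1.150
d' = 2.734 − (-1.150) = 3.884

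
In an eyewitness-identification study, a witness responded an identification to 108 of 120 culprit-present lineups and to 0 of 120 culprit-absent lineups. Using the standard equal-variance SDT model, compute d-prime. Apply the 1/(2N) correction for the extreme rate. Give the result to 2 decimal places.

d-prime = 3.92

The false-alarm rate is 0/120 = 0, so apply the 1/(2N) correction: FA → 1/(2·120) = 0.00417.
z(H) = z(0.90000) = 1.282
z(FA) = z(0.00417) = -2.638
d' = 1.282 − (-2.638) = 3.920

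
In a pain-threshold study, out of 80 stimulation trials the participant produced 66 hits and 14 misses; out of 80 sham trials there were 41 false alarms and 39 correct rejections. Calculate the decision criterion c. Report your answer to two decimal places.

c = -0.48

H = 66/80 = 0.8250
FA = 41/80 = 0.5125
z(H) = z(0.8250) = 0.935
z(FA) = z(0.5125) = 0.031
c = −½·[z(H) + z(FA)] = −0.5 × (0.935 + 0.031) = -0.483
c < 0: the participant has a liberal response bias.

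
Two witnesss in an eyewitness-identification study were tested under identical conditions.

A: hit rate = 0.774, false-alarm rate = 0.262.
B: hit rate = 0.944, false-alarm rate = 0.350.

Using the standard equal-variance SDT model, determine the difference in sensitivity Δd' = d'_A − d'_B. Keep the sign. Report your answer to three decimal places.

Δd' = -0.585

A: z(0.774) = 0.7521, z(0.262) = -0.6372, d' = 1.3893
B: z(0.944) = 1.5893, z(0.350) = -0.3853, d' = 1.9746
Δd' = d'_A − d'_B = 1.3893 − 1.9746 = -0.5853
B has the higher sensitivity.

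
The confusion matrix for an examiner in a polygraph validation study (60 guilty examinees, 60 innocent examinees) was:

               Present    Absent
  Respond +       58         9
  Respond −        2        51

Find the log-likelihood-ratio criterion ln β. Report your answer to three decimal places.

H = 58/60 = 0.9667
FA = 9/60 = 0.1500
z(H) = 1.8344
z(FA) = -1.0364
ln β = −½·[z(H)² − z(FA)²] = −0.5 × (3.3650 − 1.0741) = -1.14545

ln β = -1.145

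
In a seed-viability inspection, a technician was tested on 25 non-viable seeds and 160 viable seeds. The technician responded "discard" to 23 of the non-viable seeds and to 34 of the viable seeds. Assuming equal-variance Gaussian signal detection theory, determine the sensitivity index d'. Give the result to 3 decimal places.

H = 23/25 = 0.9200
FA = 34/160 = 0.2125
Φ⁻¹(H) = 1.4051
Φ⁻¹(FA) = -0.7978
d' = z(H) − z(FA) = 1.4051 − (-0.7978) = 2.2029

d' = 2.203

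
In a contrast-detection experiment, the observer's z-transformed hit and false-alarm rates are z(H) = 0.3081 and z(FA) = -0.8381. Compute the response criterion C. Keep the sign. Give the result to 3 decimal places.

C = 0.265

c = −½·[z(H) + z(FA)] = −½·(0.3081 + (-0.8381)) = 0.2650
c > 0: the observer has a conservative response bias.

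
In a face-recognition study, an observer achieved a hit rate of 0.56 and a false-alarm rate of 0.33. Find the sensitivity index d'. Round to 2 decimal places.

d' = 0.59

Φ⁻¹(H) = 0.1510
Φ⁻¹(FA) = -0.4399
d' = z(H) − z(FA) = 0.1510 − (-0.4399) = 0.5909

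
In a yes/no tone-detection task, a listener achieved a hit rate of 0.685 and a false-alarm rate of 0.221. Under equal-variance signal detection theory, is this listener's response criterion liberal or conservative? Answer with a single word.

z(H) = 0.482, z(FA) = -0.769
c = −½·(z(H) + z(FA)) = 0.1435
c > 0 → conservative criterion (biased toward responding “no”).

conservative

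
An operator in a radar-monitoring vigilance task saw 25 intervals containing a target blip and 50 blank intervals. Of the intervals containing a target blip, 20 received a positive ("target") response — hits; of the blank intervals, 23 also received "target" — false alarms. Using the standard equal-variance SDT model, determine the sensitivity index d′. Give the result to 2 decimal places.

H = 20/25 = 0.8000
FA = 23/50 = 0.4600
z(H) = 0.842
z(FA) = -0.100
d' = z(H) − z(FA) = 0.842 − (-0.100) = 0.942

d′ = 0.94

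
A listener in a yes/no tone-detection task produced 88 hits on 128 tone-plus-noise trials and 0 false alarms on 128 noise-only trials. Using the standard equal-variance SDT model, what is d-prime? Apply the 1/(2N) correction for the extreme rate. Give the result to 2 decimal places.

d-prime = 3.15

The false-alarm rate is 0/128 = 0, so apply the 1/(2N) correction: FA → 1/(2·128) = 0.00391.
z(H) = z(0.68750) = 0.489
z(FA) = z(0.00391) = -2.660
d' = 0.489 − (-2.660) = 3.149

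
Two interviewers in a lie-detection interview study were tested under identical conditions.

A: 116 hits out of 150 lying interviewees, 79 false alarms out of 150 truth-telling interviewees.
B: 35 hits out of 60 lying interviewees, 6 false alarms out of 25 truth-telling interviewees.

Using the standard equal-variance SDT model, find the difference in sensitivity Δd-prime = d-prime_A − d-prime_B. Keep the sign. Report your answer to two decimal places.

Δd-prime = -0.23

A: z(0.7733) = 0.750, z(0.5267) = 0.067, d' = 0.683
B: z(0.5833) = 0.210, z(0.2400) = -0.706, d' = 0.916
Δd' = d'_A − d'_B = 0.683 − 0.916 = -0.233
B has the higher sensitivity.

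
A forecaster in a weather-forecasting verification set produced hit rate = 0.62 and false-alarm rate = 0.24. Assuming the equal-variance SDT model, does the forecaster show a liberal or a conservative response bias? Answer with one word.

z(H) = 0.305, z(FA) = -0.706
c = −½·(z(H) + z(FA)) = 0.2005
c > 0 → conservative criterion (biased toward responding “no”).

conservative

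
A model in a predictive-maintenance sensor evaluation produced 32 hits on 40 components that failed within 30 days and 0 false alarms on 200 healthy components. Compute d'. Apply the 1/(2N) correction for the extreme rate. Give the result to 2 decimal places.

d' = 3.65

The false-alarm rate is 0/200 = 0, so apply the 1/(2N) correction: FA → 1/(2·200) = 0.00250.
z(H) = z(0.80000) = 0.842
z(FA) = z(0.00250) = -2.807
d' = 0.842 − (-2.807) = 3.649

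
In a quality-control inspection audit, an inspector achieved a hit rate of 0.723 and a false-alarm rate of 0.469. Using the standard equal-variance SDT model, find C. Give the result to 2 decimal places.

C = -0.26

z(0.723) = 0.5918, z(0.469) = -0.0778
c = −½·[z(H) + z(FA)] = −0.5 × (0.5918 + (-0.0778)) = -0.2570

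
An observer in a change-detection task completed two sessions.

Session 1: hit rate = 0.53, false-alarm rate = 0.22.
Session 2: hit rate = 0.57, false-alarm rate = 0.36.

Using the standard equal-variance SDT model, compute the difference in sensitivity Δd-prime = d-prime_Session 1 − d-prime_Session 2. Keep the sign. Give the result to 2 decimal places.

Δd-prime = 0.31

Session 1: z(0.53) = 0.075, z(0.22) = -0.772, d' = 0.847
Session 2: z(0.57) = 0.176, z(0.36) = -0.358, d' = 0.534
Δd' = d'_Session 1 − d'_Session 2 = 0.847 − 0.534 = 0.313
Session 1 has the higher sensitivity.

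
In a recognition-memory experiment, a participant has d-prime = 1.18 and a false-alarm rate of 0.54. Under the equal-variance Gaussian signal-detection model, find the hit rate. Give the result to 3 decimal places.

hit rate = 0.900

z(false-alarm rate) = z(0.54) = 0.1004
z(H) = z(FA) + d' = 0.1004 + 1.18 = 1.2804
hit rate = Φ(1.2804) = 0.8998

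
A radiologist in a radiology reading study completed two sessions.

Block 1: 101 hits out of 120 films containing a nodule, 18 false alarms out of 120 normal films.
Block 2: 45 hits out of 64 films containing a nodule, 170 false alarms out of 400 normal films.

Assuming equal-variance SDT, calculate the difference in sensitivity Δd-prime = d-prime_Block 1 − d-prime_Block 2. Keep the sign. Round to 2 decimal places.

Δd-prime = 1.32

Block 1: z(0.8417) = 1.001, z(0.1500) = -1.036, d' = 2.037
Block 2: z(0.7031) = 0.533, z(0.4250) = -0.189, d' = 0.722
Δd' = d'_Block 1 − d'_Block 2 = 2.037 − 0.722 = 1.315
Block 1 has the higher sensitivity.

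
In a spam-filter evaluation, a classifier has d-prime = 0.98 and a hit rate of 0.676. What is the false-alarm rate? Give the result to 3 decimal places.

false-alarm rate = 0.300

z(hit rate) = z(0.676) = 0.4565
z(FA) = z(H) − d' = 0.4565 − 0.98 = -0.5235
false-alarm rate = Φ(-0.5235) = 0.3003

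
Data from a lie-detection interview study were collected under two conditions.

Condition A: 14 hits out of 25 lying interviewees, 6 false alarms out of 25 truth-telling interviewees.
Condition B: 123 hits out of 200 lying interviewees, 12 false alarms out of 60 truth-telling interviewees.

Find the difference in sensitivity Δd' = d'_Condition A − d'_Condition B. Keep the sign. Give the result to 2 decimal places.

Condition A: z(0.5600) = 0.151, z(0.2400) = -0.706, d' = 0.857
Condition B: z(0.6150) = 0.292, z(0.2000) = -0.842, d' = 1.134
Δd' = d'_Condition A − d'_Condition B = 0.857 − 1.134 = -0.277
Condition B has the higher sensitivity.

Δd' = -0.28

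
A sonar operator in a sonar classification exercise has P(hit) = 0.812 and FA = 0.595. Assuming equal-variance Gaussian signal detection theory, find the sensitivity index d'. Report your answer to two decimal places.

z(H) = z(0.812) = 0.8853
z(FA) = z(0.595) = 0.2404
d' = z(H) − z(FA) = 0.8853 − 0.2404 = 0.6449

d' = 0.64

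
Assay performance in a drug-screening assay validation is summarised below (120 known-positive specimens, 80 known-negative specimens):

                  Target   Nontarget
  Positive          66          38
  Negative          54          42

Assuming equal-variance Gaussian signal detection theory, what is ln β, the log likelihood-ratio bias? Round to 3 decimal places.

ln β = -0.006

H = 66/120 = 0.5500
FA = 38/80 = 0.4750
Φ⁻¹(H) = 0.1257
Φ⁻¹(FA) = -0.0627
ln β = −½·[z(H)² − z(FA)²] = −0.5 × (0.0158 − 0.0039) = -0.00595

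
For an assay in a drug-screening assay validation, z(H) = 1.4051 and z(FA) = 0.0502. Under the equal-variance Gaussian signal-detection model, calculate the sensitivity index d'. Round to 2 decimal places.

d' = 1.35

d' = z(H) − z(FA) = 1.4051 − 0.0502 = 1.3549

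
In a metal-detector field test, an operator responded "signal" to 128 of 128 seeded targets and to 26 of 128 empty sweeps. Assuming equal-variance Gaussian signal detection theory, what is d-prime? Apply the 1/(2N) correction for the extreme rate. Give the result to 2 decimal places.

d-prime = 3.49

The hit rate is 128/128 = 1, so apply the 1/(2N) correction: H → 1 − 1/(2·128) = 0.99609.
z(H) = z(0.99609) = 2.660
z(FA) = z(0.20312) = -0.831
d' = 2.660 − (-0.831) = 3.491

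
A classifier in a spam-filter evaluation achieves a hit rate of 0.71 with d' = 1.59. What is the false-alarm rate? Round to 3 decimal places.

false-alarm rate = 0.150

z(hit rate) = z(0.71) = 0.5534
z(FA) = z(H) − d' = 0.5534 − 1.59 = -1.0366
false-alarm rate = Φ(-1.0366) = 0.1500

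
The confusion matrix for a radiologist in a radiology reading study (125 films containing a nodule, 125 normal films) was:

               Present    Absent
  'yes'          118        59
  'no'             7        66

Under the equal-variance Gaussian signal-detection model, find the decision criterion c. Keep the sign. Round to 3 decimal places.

c = -0.760

H = 118/125 = 0.9440
FA = 59/125 = 0.4720
Φ⁻¹(H) = Φ⁻¹(0.9440) = 1.5893
Φ⁻¹(FA) = Φ⁻¹(0.4720) = -0.0702
c = −½·[z(H) + z(FA)] = −0.5 × (1.5893 + (-0.0702)) = -0.75955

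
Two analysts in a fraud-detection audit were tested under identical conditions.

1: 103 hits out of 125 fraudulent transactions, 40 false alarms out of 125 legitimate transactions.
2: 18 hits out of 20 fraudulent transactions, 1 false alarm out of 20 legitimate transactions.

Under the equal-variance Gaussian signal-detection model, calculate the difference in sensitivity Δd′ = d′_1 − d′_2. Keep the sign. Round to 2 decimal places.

Δd′ = -1.53

1: z(0.8240) = 0.931, z(0.3200) = -0.468, d' = 1.399
2: z(0.9000) = 1.282, z(0.0500) = -1.645, d' = 2.927
Δd' = d'_1 − d'_2 = 1.399 − 2.927 = -1.528
2 has the higher sensitivity.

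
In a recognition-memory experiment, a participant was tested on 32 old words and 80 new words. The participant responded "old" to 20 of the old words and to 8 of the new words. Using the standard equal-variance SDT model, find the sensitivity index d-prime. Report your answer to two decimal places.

H = 20/32 = 0.6250
FA = 8/80 = 0.1000
z(H) = z(0.6250) = 0.319
z(FA) = z(0.1000) = -1.282
d' = z(H) − z(FA) = 0.319 − (-1.282) = 1.601

d-prime = 1.60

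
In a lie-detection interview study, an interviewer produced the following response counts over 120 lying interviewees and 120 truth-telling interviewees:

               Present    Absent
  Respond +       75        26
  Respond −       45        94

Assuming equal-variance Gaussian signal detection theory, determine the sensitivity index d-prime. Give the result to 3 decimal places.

d-prime = 1.102

H = 75/120 = 0.6250
FA = 26/120 = 0.2167
z(0.6250) = 0.3186, z(0.2167) = -0.7834
d' = z(H) − z(FA) = 0.3186 − (-0.7834) = 1.1020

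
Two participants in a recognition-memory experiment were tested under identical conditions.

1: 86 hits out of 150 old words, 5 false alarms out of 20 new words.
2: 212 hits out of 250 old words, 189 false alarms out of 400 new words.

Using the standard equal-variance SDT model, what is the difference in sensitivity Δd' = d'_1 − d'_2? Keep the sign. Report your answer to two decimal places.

1: z(0.5733) = 0.185, z(0.2500) = -0.674, d' = 0.859
2: z(0.8480) = 1.028, z(0.4725) = -0.069, d' = 1.097
Δd' = d'_1 − d'_2 = 0.859 − 1.097 = -0.238
2 has the higher sensitivity.

Δd' = -0.24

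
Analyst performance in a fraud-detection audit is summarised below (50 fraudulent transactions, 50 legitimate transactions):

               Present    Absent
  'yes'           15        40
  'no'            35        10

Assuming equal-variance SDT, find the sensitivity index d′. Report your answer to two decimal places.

H = 15/50 = 0.3000
FA = 40/50 = 0.8000
Φ⁻¹(H) = -0.5244
Φ⁻¹(FA) = 0.8416
d' = z(H) − z(FA) = -0.5244 − 0.8416 = -1.3660

d′ = -1.37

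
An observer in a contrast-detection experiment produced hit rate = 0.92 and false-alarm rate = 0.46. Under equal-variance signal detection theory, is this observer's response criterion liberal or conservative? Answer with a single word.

liberal

z(H) = 1.405, z(FA) = -0.100
c = −½·(z(H) + z(FA)) = -0.6525
c < 0 → liberal criterion (biased toward responding “yes”).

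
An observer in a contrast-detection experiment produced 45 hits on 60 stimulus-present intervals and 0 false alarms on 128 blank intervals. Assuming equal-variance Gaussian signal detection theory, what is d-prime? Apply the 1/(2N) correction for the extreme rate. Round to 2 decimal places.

d-prime = 3.33

The false-alarm rate is 0/128 = 0, so apply the 1/(2N) correction: FA → 1/(2·128) = 0.00391.
z(H) = z(0.75000) = 0.674
z(FA) = z(0.00391) = -2.660
d' = 0.674 − (-2.660) = 3.334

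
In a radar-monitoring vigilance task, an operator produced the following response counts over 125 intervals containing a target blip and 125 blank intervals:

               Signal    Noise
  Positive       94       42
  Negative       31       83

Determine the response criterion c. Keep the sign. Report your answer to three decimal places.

H = 94/125 = 0.7520
FA = 42/125 = 0.3360
Φ⁻¹(H) = 0.6808
Φ⁻¹(FA) = -0.4234
c = −½·[z(H) + z(FA)] = −0.5 × (0.6808 + (-0.4234)) = -0.1287

c = -0.129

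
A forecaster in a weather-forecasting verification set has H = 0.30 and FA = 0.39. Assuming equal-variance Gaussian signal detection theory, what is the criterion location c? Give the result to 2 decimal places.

c = 0.40

z(0.30) = -0.5244, z(0.39) = -0.2793
c = −½·[z(H) + z(FA)] = −0.5 × (-0.5244 + (-0.2793)) = 0.40185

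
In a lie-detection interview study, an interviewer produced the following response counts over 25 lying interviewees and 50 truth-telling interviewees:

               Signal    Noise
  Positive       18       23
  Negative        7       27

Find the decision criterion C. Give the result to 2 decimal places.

C = -0.24

H = 18/25 = 0.7200
FA = 23/50 = 0.4600
z(H) = z(0.7200) = 0.5828
z(FA) = z(0.4600) = -0.1004
c = −½·[z(H) + z(FA)] = −0.5 × (0.5828 + (-0.1004)) = -0.2412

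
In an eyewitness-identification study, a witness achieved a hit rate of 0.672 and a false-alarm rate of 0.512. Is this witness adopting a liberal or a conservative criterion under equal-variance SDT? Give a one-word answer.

liberal

z(H) = 0.445, z(FA) = 0.030
c = −½·(z(H) + z(FA)) = -0.2375
c < 0 → liberal criterion (biased toward responding “yes”).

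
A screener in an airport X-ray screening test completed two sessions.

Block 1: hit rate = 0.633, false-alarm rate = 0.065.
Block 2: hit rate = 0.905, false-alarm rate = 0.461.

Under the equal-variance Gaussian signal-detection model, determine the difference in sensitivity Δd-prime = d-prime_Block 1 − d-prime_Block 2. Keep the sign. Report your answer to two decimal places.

Block 1: z(0.633) = 0.340, z(0.065) = -1.514, d' = 1.854
Block 2: z(0.905) = 1.311, z(0.461) = -0.098, d' = 1.409
Δd' = d'_Block 1 − d'_Block 2 = 1.854 − 1.409 = 0.445
Block 1 has the higher sensitivity.

Δd-prime = 0.45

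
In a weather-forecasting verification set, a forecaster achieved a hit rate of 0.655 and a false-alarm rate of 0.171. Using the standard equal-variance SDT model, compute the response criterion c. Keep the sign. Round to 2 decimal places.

z(0.655) = 0.399, z(0.171) = -0.950
c = −½·[z(H) + z(FA)] = −0.5 × (0.399 + (-0.950)) = 0.2755
c > 0: the forecaster has a conservative response bias.

c = 0.28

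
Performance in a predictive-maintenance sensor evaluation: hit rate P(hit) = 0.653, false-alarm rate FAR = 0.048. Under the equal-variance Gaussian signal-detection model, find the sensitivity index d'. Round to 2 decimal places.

d' = 2.06

z(0.653) = 0.3934, z(0.048) = -1.6646
d' = z(H) − z(FA) = 0.3934 − (-1.6646) = 2.0580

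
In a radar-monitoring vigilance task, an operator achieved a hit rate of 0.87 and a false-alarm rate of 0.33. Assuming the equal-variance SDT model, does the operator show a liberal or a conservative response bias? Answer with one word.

liberal

z(H) = 1.126, z(FA) = -0.440
c = −½·(z(H) + z(FA)) = -0.343
c < 0 → liberal criterion (biased toward responding “yes”).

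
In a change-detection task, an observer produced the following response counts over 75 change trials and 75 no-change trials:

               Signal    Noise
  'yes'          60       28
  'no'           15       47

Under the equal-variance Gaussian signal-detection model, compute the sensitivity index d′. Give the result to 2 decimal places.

d′ = 1.16

H = 60/75 = 0.8000
FA = 28/75 = 0.3733
Φ⁻¹(H) = Φ⁻¹(0.8000) = 0.8416
Φ⁻¹(FA) = Φ⁻¹(0.3733) = -0.3231
d' = z(H) − z(FA) = 0.8416 − (-0.3231) = 1.1647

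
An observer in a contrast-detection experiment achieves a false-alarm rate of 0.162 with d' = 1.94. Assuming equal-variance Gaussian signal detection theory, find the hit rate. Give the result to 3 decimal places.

hit rate = 0.830

z(false-alarm rate) = z(0.162) = -0.9863
z(H) = z(FA) + d' = -0.9863 + 1.94 = 0.9537
hit rate = Φ(0.9537) = 0.8299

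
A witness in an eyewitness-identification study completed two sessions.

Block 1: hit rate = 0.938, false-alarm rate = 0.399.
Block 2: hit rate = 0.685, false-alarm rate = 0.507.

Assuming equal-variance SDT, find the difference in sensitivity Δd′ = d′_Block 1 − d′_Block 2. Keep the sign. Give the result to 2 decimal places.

Block 1: z(0.938) = 1.538, z(0.399) = -0.256, d' = 1.794
Block 2: z(0.685) = 0.482, z(0.507) = 0.018, d' = 0.464
Δd' = d'_Block 1 − d'_Block 2 = 1.794 − 0.464 = 1.330
Block 1 has the higher sensitivity.

Δd′ = 1.33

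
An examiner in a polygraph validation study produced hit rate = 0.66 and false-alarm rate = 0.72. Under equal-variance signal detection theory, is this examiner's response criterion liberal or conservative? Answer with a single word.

z(H) = 0.412, z(FA) = 0.583
c = −½·(z(H) + z(FA)) = -0.4975
c < 0 → liberal criterion (biased toward responding “yes”).

liberal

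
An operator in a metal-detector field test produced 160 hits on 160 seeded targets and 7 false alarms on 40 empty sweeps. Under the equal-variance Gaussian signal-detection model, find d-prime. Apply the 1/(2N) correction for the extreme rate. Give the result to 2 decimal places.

d-prime = 3.67

The hit rate is 160/160 = 1, so apply the 1/(2N) correction: H → 1 − 1/(2·160) = 0.99687.
z(H) = z(0.99687) = 2.734
z(FA) = z(0.17500) = -0.935
d' = 2.734 − (-0.935) = 3.669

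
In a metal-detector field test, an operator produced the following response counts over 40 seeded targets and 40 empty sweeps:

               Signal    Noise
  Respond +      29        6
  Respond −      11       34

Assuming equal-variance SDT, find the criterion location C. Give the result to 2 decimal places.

C = 0.22

H = 29/40 = 0.7250
FA = 6/40 = 0.1500
z(H) = 0.598
z(FA) = -1.036
c = −½·[z(H) + z(FA)] = −0.5 × (0.598 + (-1.036)) = 0.219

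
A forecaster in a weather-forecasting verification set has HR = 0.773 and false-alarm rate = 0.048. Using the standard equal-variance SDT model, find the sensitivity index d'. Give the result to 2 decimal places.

z(0.773) = 0.749, z(0.048) = -1.665
d' = z(H) − z(FA) = 0.749 − (-1.665) = 2.414

d' = 2.41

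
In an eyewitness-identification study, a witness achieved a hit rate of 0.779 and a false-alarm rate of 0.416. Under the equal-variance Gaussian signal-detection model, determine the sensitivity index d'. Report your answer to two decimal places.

d' = 0.98

z(0.779) = 0.769, z(0.416) = -0.212
d' = z(H) − z(FA) = 0.769 − (-0.212) = 0.981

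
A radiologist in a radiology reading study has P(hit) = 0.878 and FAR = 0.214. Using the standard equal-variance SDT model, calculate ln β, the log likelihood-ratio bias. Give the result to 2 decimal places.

ln β = -0.36

Φ⁻¹(0.878) = 1.165, Φ⁻¹(0.214) = -0.793
ln β = −½·[z(H)² − z(FA)²] = −0.5 × (1.357 − 0.629) = -0.364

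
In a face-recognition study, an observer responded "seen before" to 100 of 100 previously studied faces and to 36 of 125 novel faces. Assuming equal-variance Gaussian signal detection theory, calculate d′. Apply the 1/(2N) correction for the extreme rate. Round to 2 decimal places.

d′ = 3.14

The hit rate is 100/100 = 1, so apply the 1/(2N) correction: H → 1 − 1/(2·100) = 0.99500.
z(H) = z(0.99500) = 2.576
z(FA) = z(0.28800) = -0.559
d' = 2.576 − (-0.559) = 3.135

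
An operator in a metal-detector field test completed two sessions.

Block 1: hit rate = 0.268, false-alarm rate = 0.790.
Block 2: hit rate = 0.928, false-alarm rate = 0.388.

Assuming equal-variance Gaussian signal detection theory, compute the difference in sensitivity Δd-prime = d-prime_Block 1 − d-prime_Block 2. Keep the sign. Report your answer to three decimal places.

Block 1: z(0.268) = -0.6189, z(0.790) = 0.8064, d' = -1.4253
Block 2: z(0.928) = 1.4611, z(0.388) = -0.2845, d' = 1.7456
Δd' = d'_Block 1 − d'_Block 2 = -1.4253 − 1.7456 = -3.1709
Block 2 has the higher sensitivity.

Δd-prime = -3.171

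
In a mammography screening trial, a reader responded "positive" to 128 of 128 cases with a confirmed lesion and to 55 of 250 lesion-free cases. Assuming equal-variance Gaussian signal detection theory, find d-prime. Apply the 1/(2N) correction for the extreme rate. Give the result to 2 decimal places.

d-prime = 3.43

The hit rate is 128/128 = 1, so apply the 1/(2N) correction: H → 1 − 1/(2·128) = 0.99609.
z(H) = z(0.99609) = 2.660
z(FA) = z(0.22000) = -0.772
d' = 2.660 − (-0.772) = 3.432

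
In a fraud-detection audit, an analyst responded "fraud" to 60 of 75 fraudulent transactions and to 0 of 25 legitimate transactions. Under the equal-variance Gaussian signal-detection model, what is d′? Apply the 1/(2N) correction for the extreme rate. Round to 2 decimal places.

d′ = 2.90

The false-alarm rate is 0/25 = 0, so apply the 1/(2N) correction: FA → 1/(2·25) = 0.02000.
z(H) = z(0.80000) = 0.842
z(FA) = z(0.02000) = -2.054
d' = 0.842 − (-2.054) = 2.896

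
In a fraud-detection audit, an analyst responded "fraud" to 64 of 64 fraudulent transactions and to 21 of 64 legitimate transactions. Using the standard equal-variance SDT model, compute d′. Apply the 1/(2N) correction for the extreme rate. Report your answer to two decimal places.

The hit rate is 64/64 = 1, so apply the 1/(2N) correction: H → 1 − 1/(2·64) = 0.99219.
z(H) = z(0.99219) = 2.418
z(FA) = z(0.32812) = -0.445
d' = 2.418 − (-0.445) = 2.863

d′ = 2.86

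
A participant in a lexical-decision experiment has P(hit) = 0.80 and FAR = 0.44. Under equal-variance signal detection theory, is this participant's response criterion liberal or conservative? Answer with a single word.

liberal

z(H) = 0.842, z(FA) = -0.151
c = −½·(z(H) + z(FA)) = -0.3455
c < 0 → liberal criterion (biased toward responding “yes”).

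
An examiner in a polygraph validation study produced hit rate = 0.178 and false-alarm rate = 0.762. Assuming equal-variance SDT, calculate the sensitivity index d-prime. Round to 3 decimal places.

d-prime = -1.636

Φ⁻¹(H) = Φ⁻¹(0.178) = -0.9230
Φ⁻¹(FA) = Φ⁻¹(0.762) = 0.7128
d' = z(H) − z(FA) = -0.9230 − 0.7128 = -1.6358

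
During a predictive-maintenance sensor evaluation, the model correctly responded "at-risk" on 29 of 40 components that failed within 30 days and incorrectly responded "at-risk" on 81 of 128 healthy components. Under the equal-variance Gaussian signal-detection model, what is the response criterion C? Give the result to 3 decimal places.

C = -0.469

H = 29/40 = 0.7250
FA = 81/128 = 0.6328
Φ⁻¹(0.7250) = 0.5978, Φ⁻¹(0.6328) = 0.3393
c = −½·[z(H) + z(FA)] = −0.5 × (0.5978 + 0.3393) = -0.46855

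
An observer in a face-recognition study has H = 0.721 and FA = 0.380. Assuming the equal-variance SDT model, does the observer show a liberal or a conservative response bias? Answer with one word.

liberal

z(H) = 0.586, z(FA) = -0.305
c = −½·(z(H) + z(FA)) = -0.1405
c < 0 → liberal criterion (biased toward responding “yes”).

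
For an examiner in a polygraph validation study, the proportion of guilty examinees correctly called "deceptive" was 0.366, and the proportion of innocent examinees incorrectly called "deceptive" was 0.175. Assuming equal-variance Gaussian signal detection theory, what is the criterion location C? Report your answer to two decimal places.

Φ⁻¹(0.366) = -0.3425, Φ⁻¹(0.175) = -0.9346
c = −½·[z(H) + z(FA)] = −0.5 × (-0.3425 + (-0.9346)) = 0.63855

C = 0.64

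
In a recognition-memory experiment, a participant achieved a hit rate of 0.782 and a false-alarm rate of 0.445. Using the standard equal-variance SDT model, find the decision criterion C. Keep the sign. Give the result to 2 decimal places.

C = -0.32

z(H) = z(0.782) = 0.779
z(FA) = z(0.445) = -0.138
c = −½·[z(H) + z(FA)] = −0.5 × (0.779 + (-0.138)) = -0.3205
c < 0: the participant has a liberal response bias.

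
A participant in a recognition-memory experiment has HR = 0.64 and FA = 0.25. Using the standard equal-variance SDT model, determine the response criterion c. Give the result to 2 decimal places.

z(H) = z(0.64) = 0.358
z(FA) = z(0.25) = -0.674
c = −½·[z(H) + z(FA)] = −0.5 × (0.358 + (-0.674)) = 0.158
c > 0: the participant has a conservative response bias.

c = 0.16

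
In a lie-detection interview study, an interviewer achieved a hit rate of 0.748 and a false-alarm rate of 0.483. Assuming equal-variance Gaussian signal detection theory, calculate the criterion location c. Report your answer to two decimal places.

c = -0.31

z(H) = 0.6682
z(FA) = -0.0426
c = −½·[z(H) + z(FA)] = −0.5 × (0.6682 + (-0.0426)) = -0.3128
c < 0: the interviewer has a liberal response bias.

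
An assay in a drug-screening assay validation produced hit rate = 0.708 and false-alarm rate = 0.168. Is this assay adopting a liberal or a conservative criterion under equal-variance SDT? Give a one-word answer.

z(H) = 0.548, z(FA) = -0.962
c = −½·(z(H) + z(FA)) = 0.207
c > 0 → conservative criterion (biased toward responding “no”).

conservative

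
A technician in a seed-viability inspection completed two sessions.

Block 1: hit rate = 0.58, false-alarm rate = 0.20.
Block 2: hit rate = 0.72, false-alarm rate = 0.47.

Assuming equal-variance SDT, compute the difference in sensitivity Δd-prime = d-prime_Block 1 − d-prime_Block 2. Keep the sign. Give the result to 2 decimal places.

Block 1: z(0.58) = 0.202, z(0.20) = -0.842, d' = 1.044
Block 2: z(0.72) = 0.583, z(0.47) = -0.075, d' = 0.658
Δd' = d'_Block 1 − d'_Block 2 = 1.044 − 0.658 = 0.386
Block 1 has the higher sensitivity.

Δd-prime = 0.39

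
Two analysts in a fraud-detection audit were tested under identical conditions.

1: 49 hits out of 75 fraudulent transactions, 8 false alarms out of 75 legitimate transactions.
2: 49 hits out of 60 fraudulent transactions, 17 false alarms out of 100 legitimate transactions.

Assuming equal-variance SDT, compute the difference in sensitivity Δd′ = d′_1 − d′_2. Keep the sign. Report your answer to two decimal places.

1: z(0.6533) = 0.394, z(0.1067) = -1.244, d' = 1.638
2: z(0.8167) = 0.903, z(0.1700) = -0.954, d' = 1.857
Δd' = d'_1 − d'_2 = 1.638 − 1.857 = -0.219
2 has the higher sensitivity.

Δd′ = -0.22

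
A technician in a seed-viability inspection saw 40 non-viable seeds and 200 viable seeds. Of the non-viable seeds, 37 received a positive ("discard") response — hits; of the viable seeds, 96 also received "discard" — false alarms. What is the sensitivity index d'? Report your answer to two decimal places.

H = 37/40 = 0.9250
FA = 96/200 = 0.4800
z(H) = 1.4395
z(FA) = -0.0502
d' = z(H) − z(FA) = 1.4395 − (-0.0502) = 1.4897

d' = 1.49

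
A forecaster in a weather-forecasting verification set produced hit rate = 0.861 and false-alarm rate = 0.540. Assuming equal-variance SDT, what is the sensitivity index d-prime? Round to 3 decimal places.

Φ⁻¹(H) = Φ⁻¹(0.861) = 1.0848
Φ⁻¹(FA) = Φ⁻¹(0.540) = 0.1004
d' = z(H) − z(FA) = 1.0848 − 0.1004 = 0.9844

d-prime = 0.984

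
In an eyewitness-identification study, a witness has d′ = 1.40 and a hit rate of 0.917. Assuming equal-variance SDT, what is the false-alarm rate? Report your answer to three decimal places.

z(hit rate) = z(0.917) = 1.3852
z(FA) = z(H) − d' = 1.3852 − 1.40 = -0.0148
false-alarm rate = Φ(-0.0148) = 0.4941

false-alarm rate = 0.494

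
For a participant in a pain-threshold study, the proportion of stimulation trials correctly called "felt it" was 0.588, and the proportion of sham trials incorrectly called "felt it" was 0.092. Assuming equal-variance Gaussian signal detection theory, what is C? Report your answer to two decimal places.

z(H) = 0.222
z(FA) = -1.329
c = −½·[z(H) + z(FA)] = −0.5 × (0.222 + (-1.329)) = 0.5535
c > 0: the participant has a conservative response bias.

C = 0.55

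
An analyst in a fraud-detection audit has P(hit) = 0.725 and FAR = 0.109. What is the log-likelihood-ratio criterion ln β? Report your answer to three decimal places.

z(H) = 0.5978
z(FA) = -1.2319
ln β = −½·[z(H)² − z(FA)²] = −0.5 × (0.3574 − 1.5176) = 0.5801

ln β = 0.580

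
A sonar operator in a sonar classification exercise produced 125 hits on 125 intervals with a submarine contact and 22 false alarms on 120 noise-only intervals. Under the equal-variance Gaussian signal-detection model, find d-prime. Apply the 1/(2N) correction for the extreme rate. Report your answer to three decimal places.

The hit rate is 125/125 = 1, so apply the 1/(2N) correction: H → 1 − 1/(2·125) = 0.99600.
z(H) = z(0.99600) = 2.6521
z(FA) = z(0.18333) = -0.9027
d' = 2.6521 − (-0.9027) = 3.5548

d-prime = 3.555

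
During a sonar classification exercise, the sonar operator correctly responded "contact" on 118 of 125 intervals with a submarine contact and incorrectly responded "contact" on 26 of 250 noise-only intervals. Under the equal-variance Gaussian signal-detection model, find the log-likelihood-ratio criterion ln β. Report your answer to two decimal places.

ln β = -0.47

H = 118/125 = 0.9440
FA = 26/250 = 0.1040
z(H) = 1.589
z(FA) = -1.259
ln β = −½·[z(H)² − z(FA)²] = −0.5 × (2.525 − 1.585) = -0.470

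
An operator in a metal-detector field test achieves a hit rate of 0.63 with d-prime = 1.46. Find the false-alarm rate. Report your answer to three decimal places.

false-alarm rate = 0.130

z(hit rate) = z(0.63) = 0.3319
z(FA) = z(H) − d' = 0.3319 − 1.46 = -1.1281
false-alarm rate = Φ(-1.1281) = 0.1296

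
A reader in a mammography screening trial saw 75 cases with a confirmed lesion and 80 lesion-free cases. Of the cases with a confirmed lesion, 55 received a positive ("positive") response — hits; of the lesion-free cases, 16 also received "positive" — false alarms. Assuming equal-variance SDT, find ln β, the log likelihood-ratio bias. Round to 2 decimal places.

H = 55/75 = 0.7333
FA = 16/80 = 0.2000
Φ⁻¹(H) = Φ⁻¹(0.7333) = 0.623
Φ⁻¹(FA) = Φ⁻¹(0.2000) = -0.842
ln β = −½·[z(H)² − z(FA)²] = −0.5 × (0.388 − 0.709) = 0.1605

ln β = 0.16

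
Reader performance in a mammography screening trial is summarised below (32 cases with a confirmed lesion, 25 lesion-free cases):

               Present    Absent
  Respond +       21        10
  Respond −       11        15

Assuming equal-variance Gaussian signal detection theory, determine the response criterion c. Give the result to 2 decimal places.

H = 21/32 = 0.6562
FA = 10/25 = 0.4000
z(H) = z(0.6562) = 0.4021
z(FA) = z(0.4000) = -0.2533
c = −½·[z(H) + z(FA)] = −0.5 × (0.4021 + (-0.2533)) = -0.0744
c < 0: the reader has a liberal response bias.

c = -0.07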